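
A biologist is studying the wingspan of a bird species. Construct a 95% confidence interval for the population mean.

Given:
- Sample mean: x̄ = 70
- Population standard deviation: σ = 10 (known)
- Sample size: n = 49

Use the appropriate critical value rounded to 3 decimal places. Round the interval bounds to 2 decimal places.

The population standard deviation σ is known, so use a z-interval (standard normal critical value).

For 95% confidence, z* = 1.96 (from standard normal table)

Standard error: SE = σ/√n = 10/√49 = 1.428571

Margin of error: E = z* × SE = 1.96 × 1.428571 = 2.8000

Z-interval: x̄ ± E = 70 ± 2.8000 = (67.2000, 72.8000)

Rounded to 2 decimal places:

(67.20, 72.80)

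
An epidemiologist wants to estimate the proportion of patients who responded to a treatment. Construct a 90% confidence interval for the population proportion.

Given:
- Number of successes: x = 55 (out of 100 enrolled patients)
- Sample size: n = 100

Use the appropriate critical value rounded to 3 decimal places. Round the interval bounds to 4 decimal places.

Sample proportion: p̂ = 55/100 = 0.550000

Check conditions for normal approximation:
  np̂ = 55 ≥ 10 ✓
  n(1-p̂) = 45 ≥ 10 ✓

The sample is large enough, so use a z-interval (normal approximation) for the proportion.

For 90% confidence, z* = 1.645 (from standard normal table)

Standard error: SE = √(p̂(1-p̂)/n) = √(0.550000×0.450000/100) = 0.04974937

Margin of error: E = z* × SE = 1.645 × 0.04974937 = 0.081838

Z-interval: p̂ ± E = 0.550000 ± 0.081838 = (0.468162, 0.631838)

Rounded to 4 decimal places:

(0.4682, 0.6318)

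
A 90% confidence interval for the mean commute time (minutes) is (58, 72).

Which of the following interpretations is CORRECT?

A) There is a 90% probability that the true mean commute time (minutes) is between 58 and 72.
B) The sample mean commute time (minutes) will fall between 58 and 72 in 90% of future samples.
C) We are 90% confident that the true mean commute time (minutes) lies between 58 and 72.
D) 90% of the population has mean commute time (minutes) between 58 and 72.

A confidence interval represents our confidence in the procedure, not a probability statement about the parameter.

Key concept: If we repeated this sampling process many times and computed a 90% CI each time, about 90% of those intervals would contain the true population parameter.

For this specific interval (58, 72):
- Midpoint (point estimate): 65
- Margin of error: 7

The correct interpretation is the one stating confidence that the true parameter lies in the interval — option C.

C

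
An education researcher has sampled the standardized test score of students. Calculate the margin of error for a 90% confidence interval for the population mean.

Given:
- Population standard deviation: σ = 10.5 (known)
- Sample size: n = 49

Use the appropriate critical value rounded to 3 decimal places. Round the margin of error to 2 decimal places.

The population standard deviation σ is known, so use the z-interval margin of error formula.

For 90% confidence, z* = 1.645 (from standard normal table)

Margin of error formula for z-interval: E = z* × σ/√n

E = 1.645 × 10.5/√49
  = 1.645 × 1.500000
  = 2.4675

Rounded to 2 decimal places:

2.47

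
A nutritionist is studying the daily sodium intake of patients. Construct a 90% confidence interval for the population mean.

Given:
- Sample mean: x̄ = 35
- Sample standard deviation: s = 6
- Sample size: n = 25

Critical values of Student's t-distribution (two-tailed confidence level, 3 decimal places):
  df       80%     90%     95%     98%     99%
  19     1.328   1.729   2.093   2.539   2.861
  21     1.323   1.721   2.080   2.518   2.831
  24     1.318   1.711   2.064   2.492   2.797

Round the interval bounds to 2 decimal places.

The population standard deviation σ is unknown (only the sample standard deviation s is given), so use a t-interval with df = n - 1 = 25 - 1 = 24.

For 90% confidence with df = 24, t* = 1.711 (from t-table)

Standard error: SE = s/√n = 6/√25 = 1.200000

Margin of error: E = t* × SE = 1.711 × 1.200000 = 2.0532

T-interval: x̄ ± E = 35 ± 2.0532 = (32.9468, 37.0532)

Rounded to 2 decimal places:

(32.95, 37.05)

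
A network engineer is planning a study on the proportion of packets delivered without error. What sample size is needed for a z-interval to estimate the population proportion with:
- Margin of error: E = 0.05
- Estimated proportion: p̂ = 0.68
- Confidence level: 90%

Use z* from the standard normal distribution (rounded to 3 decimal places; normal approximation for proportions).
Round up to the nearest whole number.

Using z* for proportion z-interval (normal approximation).

For 90% confidence, z* = 1.645 (from standard normal table)

Sample size formula for proportion z-interval: n = z*²p̂(1-p̂)/E²

n = 1.645² × 0.68 × 0.32 / 0.05²
  = 2.706025 × 0.2176 / 0.0025
  = 235.5324

Round up to the nearest whole number: n = 236

236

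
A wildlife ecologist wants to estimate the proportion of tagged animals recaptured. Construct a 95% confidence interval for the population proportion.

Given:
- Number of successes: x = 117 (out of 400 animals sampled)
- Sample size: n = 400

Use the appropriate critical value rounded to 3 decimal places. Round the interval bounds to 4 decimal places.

Sample proportion: p̂ = 117/400 = 0.292500

Check conditions for normal approximation:
  np̂ = 117 ≥ 10 ✓
  n(1-p̂) = 283 ≥ 10 ✓

The sample is large enough, so use a z-interval (normal approximation) for the proportion.

For 95% confidence, z* = 1.96 (from standard normal table)

Standard error: SE = √(p̂(1-p̂)/n) = √(0.292500×0.707500/400) = 0.02274554

Margin of error: E = z* × SE = 1.96 × 0.02274554 = 0.044581

Z-interval: p̂ ± E = 0.292500 ± 0.044581 = (0.247919, 0.337081)

Rounded to 4 decimal places:

(0.2479, 0.3371)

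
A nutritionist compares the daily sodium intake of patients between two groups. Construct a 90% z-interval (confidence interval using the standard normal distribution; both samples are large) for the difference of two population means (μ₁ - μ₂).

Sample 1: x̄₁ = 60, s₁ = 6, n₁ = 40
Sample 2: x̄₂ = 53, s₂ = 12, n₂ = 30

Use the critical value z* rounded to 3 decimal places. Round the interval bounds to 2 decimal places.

Both samples are large (n₁ = 40 ≥ 30, n₂ = 30 ≥ 30), so a z-interval for the difference of means applies.

Point estimate: x̄₁ - x̄₂ = 60 - 53 = 7

Standard error: SE = √(s₁²/n₁ + s₂²/n₂)
= √(6²/40 + 12²/30)
= √(0.900000 + 4.800000)
= 2.387467

For 90% confidence, z* = 1.645 (from standard normal table)
Margin of error: E = z* × SE = 1.645 × 2.387467 = 3.9274

Z-interval: (x̄₁ - x̄₂) ± E = 7 ± 3.9274 = (3.0726, 10.9274)

Rounded to 2 decimal places:

(3.07, 10.93)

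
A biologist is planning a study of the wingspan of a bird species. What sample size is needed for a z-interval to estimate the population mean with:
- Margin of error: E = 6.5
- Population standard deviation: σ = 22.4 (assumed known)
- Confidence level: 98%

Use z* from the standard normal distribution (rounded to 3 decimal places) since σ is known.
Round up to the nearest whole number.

Using z* since population σ is known (z-interval formula).

For 98% confidence, z* = 2.326 (from standard normal table)

Sample size formula for z-interval: n = (z*σ/E)²

n = (2.326 × 22.4 / 6.5)²
  = (8.015754)²
  = 64.2523

Round up to the nearest whole number: n = 65

65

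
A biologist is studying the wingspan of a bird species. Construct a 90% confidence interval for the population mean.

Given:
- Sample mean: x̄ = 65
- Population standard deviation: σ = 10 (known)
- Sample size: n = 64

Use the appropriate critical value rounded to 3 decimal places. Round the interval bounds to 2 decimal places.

The population standard deviation σ is known, so use a z-interval (standard normal critical value).

For 90% confidence, z* = 1.645 (from standard normal table)

Standard error: SE = σ/√n = 10/√64 = 1.250000

Margin of error: E = z* × SE = 1.645 × 1.250000 = 2.0562

Z-interval: x̄ ± E = 65 ± 2.0562 = (62.9438, 67.0563)

Rounded to 2 decimal places:

(62.94, 67.06)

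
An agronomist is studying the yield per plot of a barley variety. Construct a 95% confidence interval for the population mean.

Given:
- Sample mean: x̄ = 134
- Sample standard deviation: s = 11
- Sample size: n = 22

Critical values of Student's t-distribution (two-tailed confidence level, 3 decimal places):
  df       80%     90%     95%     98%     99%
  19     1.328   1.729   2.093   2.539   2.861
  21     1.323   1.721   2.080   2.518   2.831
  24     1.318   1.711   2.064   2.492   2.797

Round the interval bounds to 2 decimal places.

The population standard deviation σ is unknown (only the sample standard deviation s is given), so use a t-interval with df = n - 1 = 22 - 1 = 21.

For 95% confidence with df = 21, t* = 2.080 (from t-table)

Standard error: SE = s/√n = 11/√22 = 2.345208

Margin of error: E = t* × SE = 2.080 × 2.345208 = 4.8780

T-interval: x̄ ± E = 134 ± 4.8780 = (129.1220, 138.8780)

Rounded to 2 decimal places:

(129.12, 138.88)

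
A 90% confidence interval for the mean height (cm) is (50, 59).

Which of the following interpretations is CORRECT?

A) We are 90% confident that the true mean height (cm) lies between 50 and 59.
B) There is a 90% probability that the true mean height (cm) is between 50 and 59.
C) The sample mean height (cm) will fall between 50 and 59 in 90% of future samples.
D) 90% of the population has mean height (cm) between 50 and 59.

A confidence interval represents our confidence in the procedure, not a probability statement about the parameter.

Key concept: If we repeated this sampling process many times and computed a 90% CI each time, about 90% of those intervals would contain the true population parameter.

For this specific interval (50, 59):
- Midpoint (point estimate): 54.5
- Margin of error: 4.5

The correct interpretation is the one stating confidence that the true parameter lies in the interval — option A.

A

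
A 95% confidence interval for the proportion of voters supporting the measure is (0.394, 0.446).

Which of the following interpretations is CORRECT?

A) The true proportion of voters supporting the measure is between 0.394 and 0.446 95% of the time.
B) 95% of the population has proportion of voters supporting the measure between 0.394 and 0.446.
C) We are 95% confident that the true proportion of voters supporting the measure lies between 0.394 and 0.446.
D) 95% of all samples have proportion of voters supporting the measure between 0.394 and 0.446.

A confidence interval represents our confidence in the procedure, not a probability statement about the parameter.

Key concept: If we repeated this sampling process many times and computed a 95% CI each time, about 95% of those intervals would contain the true population parameter.

For this specific interval (0.394, 0.446):
- Midpoint (point estimate): 0.42
- Margin of error: 0.026

The correct interpretation is the one stating confidence that the true parameter lies in the interval — option C.

C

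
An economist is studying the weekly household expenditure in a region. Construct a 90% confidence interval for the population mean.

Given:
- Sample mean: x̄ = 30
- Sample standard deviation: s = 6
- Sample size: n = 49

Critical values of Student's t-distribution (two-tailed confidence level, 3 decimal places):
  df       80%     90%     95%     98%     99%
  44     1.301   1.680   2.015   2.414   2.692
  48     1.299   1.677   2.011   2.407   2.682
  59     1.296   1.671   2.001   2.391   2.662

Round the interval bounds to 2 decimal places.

The population standard deviation σ is unknown (only the sample standard deviation s is given), so use a t-interval with df = n - 1 = 49 - 1 = 48.

For 90% confidence with df = 48, t* = 1.677 (from t-table)

Standard error: SE = s/√n = 6/√49 = 0.857143

Margin of error: E = t* × SE = 1.677 × 0.857143 = 1.4374

T-interval: x̄ ± E = 30 ± 1.4374 = (28.5626, 31.4374)

Rounded to 2 decimal places:

(28.56, 31.44)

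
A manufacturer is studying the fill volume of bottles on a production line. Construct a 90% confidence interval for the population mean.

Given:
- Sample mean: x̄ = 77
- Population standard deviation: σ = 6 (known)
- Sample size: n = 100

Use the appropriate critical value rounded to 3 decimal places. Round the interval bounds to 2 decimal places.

The population standard deviation σ is known, so use a z-interval (standard normal critical value).

For 90% confidence, z* = 1.645 (from standard normal table)

Standard error: SE = σ/√n = 6/√100 = 0.600000

Margin of error: E = z* × SE = 1.645 × 0.600000 = 0.9870

Z-interval: x̄ ± E = 77 ± 0.9870 = (76.0130, 77.9870)

Rounded to 2 decimal places:

(76.01, 77.99)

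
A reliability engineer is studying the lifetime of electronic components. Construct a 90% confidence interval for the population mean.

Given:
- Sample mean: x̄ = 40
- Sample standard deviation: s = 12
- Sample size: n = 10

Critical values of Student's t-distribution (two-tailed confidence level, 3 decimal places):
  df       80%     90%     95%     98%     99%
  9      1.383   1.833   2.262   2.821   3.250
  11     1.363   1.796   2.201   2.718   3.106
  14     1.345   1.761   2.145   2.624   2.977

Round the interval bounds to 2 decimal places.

The population standard deviation σ is unknown (only the sample standard deviation s is given), so use a t-interval with df = n - 1 = 10 - 1 = 9.

For 90% confidence with df = 9, t* = 1.833 (from t-table)

Standard error: SE = s/√n = 12/√10 = 3.794733

Margin of error: E = t* × SE = 1.833 × 3.794733 = 6.9557

T-interval: x̄ ± E = 40 ± 6.9557 = (33.0443, 46.9557)

Rounded to 2 decimal places:

(33.04, 46.96)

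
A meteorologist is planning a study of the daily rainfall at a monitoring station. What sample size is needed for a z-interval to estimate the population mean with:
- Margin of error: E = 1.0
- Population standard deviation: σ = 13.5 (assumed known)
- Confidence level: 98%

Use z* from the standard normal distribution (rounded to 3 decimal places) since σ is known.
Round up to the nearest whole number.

Using z* since population σ is known (z-interval formula).

For 98% confidence, z* = 2.326 (from standard normal table)

Sample size formula for z-interval: n = (z*σ/E)²

n = (2.326 × 13.5 / 1.0)²
  = (31.401000)²
  = 986.0228

Round up to the nearest whole number: n = 987

987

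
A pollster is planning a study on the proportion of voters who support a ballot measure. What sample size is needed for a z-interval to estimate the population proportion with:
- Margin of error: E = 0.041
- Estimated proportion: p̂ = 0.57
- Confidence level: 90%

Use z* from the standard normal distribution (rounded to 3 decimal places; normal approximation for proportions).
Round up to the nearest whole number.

Using z* for proportion z-interval (normal approximation).

For 90% confidence, z* = 1.645 (from standard normal table)

Sample size formula for proportion z-interval: n = z*²p̂(1-p̂)/E²

n = 1.645² × 0.57 × 0.43 / 0.041²
  = 2.706025 × 0.2451 / 0.001681
  = 394.5549

Round up to the nearest whole number: n = 395

395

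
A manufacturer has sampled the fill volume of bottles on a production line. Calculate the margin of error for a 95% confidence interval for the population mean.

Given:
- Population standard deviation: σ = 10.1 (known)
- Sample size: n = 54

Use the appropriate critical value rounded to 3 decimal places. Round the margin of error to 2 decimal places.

The population standard deviation σ is known, so use the z-interval margin of error formula.

For 95% confidence, z* = 1.96 (from standard normal table)

Margin of error formula for z-interval: E = z* × σ/√n

E = 1.96 × 10.1/√54
  = 1.96 × 1.374436
  = 2.6939

Rounded to 2 decimal places:

2.69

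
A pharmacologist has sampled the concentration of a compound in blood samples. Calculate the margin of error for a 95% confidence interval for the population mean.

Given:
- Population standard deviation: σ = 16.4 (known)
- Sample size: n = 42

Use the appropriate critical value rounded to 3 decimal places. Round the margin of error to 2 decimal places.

The population standard deviation σ is known, so use the z-interval margin of error formula.

For 95% confidence, z* = 1.96 (from standard normal table)

Margin of error formula for z-interval: E = z* × σ/√n

E = 1.96 × 16.4/√42
  = 1.96 × 2.530575
  = 4.9599

Rounded to 2 decimal places:

4.96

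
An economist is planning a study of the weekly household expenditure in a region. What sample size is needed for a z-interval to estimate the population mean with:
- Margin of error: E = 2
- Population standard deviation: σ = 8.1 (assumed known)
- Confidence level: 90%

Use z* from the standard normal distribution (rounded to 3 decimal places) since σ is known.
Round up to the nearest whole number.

Using z* since population σ is known (z-interval formula).

For 90% confidence, z* = 1.645 (from standard normal table)

Sample size formula for z-interval: n = (z*σ/E)²

n = (1.645 × 8.1 / 2)²
  = (6.662250)²
  = 44.3856

Round up to the nearest whole number: n = 45

45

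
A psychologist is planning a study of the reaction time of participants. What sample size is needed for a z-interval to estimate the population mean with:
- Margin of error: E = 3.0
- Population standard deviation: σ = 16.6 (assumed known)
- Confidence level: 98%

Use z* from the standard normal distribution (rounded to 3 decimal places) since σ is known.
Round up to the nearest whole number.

Using z* since population σ is known (z-interval formula).

For 98% confidence, z* = 2.326 (from standard normal table)

Sample size formula for z-interval: n = (z*σ/E)²

n = (2.326 × 16.6 / 3.0)²
  = (12.870533)²
  = 165.6506

Round up to the nearest whole number: n = 166

166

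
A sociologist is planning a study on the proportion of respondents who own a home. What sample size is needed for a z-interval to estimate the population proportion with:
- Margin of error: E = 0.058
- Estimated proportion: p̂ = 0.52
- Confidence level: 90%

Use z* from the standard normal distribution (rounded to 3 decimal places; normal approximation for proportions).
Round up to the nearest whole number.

Using z* for proportion z-interval (normal approximation).

For 90% confidence, z* = 1.645 (from standard normal table)

Sample size formula for proportion z-interval: n = z*²p̂(1-p̂)/E²

n = 1.645² × 0.52 × 0.48 / 0.058²
  = 2.706025 × 0.2496 / 0.003364
  = 200.7800

Round up to the nearest whole number: n = 201

201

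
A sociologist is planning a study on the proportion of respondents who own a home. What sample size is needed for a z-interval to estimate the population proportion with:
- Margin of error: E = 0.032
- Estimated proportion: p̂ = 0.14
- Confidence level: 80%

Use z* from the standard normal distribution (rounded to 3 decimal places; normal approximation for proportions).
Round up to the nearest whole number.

Using z* for proportion z-interval (normal approximation).

For 80% confidence, z* = 1.282 (from standard normal table)

Sample size formula for proportion z-interval: n = z*²p̂(1-p̂)/E²

n = 1.282² × 0.14 × 0.86 / 0.032²
  = 1.643524 × 0.1204 / 0.001024
  = 193.2425

Round up to the nearest whole number: n = 194

194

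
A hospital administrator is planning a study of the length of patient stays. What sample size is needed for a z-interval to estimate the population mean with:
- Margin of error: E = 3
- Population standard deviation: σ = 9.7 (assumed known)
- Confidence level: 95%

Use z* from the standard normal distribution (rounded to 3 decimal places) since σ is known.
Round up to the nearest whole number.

Using z* since population σ is known (z-interval formula).

For 95% confidence, z* = 1.96 (from standard normal table)

Sample size formula for z-interval: n = (z*σ/E)²

n = (1.96 × 9.7 / 3)²
  = (6.337333)²
  = 40.1618

Round up to the nearest whole number: n = 41

41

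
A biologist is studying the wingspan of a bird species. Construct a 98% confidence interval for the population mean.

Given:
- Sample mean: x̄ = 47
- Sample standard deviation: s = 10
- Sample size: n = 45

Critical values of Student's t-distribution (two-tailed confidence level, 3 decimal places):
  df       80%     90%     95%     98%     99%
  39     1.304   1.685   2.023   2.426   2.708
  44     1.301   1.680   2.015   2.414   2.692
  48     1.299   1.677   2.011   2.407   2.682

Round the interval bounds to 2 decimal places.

The population standard deviation σ is unknown (only the sample standard deviation s is given), so use a t-interval with df = n - 1 = 45 - 1 = 44.

For 98% confidence with df = 44, t* = 2.414 (from t-table)

Standard error: SE = s/√n = 10/√45 = 1.490712

Margin of error: E = t* × SE = 2.414 × 1.490712 = 3.5986

T-interval: x̄ ± E = 47 ± 3.5986 = (43.4014, 50.5986)

Rounded to 2 decimal places:

(43.40, 50.60)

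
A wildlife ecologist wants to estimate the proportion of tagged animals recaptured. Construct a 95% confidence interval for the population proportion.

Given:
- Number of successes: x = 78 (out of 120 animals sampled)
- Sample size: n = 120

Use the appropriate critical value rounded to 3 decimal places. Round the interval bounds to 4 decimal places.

Sample proportion: p̂ = 78/120 = 0.650000

Check conditions for normal approximation:
  np̂ = 78 ≥ 10 ✓
  n(1-p̂) = 42 ≥ 10 ✓

The sample is large enough, so use a z-interval (normal approximation) for the proportion.

For 95% confidence, z* = 1.96 (from standard normal table)

Standard error: SE = √(p̂(1-p̂)/n) = √(0.650000×0.350000/120) = 0.04354117

Margin of error: E = z* × SE = 1.96 × 0.04354117 = 0.085341

Z-interval: p̂ ± E = 0.650000 ± 0.085341 = (0.564659, 0.735341)

Rounded to 4 decimal places:

(0.5647, 0.7353)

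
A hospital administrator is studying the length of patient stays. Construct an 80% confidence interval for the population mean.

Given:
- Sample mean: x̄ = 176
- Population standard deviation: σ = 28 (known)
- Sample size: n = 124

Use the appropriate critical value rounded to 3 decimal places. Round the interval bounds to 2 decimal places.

The population standard deviation σ is known, so use a z-interval (standard normal critical value).

For 80% confidence, z* = 1.282 (from standard normal table)

Standard error: SE = σ/√n = 28/√124 = 2.514474

Margin of error: E = z* × SE = 1.282 × 2.514474 = 3.2236

Z-interval: x̄ ± E = 176 ± 3.2236 = (172.7764, 179.2236)

Rounded to 2 decimal places:

(172.78, 179.22)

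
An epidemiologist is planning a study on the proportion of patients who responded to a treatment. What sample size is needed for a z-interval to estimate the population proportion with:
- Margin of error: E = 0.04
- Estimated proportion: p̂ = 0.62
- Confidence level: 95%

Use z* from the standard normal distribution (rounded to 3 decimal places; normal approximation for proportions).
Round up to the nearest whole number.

Using z* for proportion z-interval (normal approximation).

For 95% confidence, z* = 1.96 (from standard normal table)

Sample size formula for proportion z-interval: n = z*²p̂(1-p̂)/E²

n = 1.96² × 0.62 × 0.38 / 0.04²
  = 3.8416 × 0.2356 / 0.0016
  = 565.6756

Round up to the nearest whole number: n = 566

566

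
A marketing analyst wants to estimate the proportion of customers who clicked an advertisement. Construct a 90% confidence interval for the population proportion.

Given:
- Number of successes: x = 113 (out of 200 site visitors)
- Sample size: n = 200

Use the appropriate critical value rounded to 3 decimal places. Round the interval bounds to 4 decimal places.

Sample proportion: p̂ = 113/200 = 0.565000

Check conditions for normal approximation:
  np̂ = 113 ≥ 10 ✓
  n(1-p̂) = 87 ≥ 10 ✓

The sample is large enough, so use a z-interval (normal approximation) for the proportion.

For 90% confidence, z* = 1.645 (from standard normal table)

Standard error: SE = √(p̂(1-p̂)/n) = √(0.565000×0.435000/200) = 0.03505531

Margin of error: E = z* × SE = 1.645 × 0.03505531 = 0.057666

Z-interval: p̂ ± E = 0.565000 ± 0.057666 = (0.507334, 0.622666)

Rounded to 4 decimal places:

(0.5073, 0.6227)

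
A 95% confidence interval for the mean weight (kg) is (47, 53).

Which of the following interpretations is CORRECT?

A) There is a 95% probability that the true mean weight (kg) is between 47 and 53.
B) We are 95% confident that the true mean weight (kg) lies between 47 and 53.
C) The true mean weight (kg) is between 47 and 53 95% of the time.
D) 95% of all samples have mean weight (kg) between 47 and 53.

A confidence interval represents our confidence in the procedure, not a probability statement about the parameter.

Key concept: If we repeated this sampling process many times and computed a 95% CI each time, about 95% of those intervals would contain the true population parameter.

For this specific interval (47, 53):
- Midpoint (point estimate): 50
- Margin of error: 3

The correct interpretation is the one stating confidence that the true parameter lies in the interval — option B.

B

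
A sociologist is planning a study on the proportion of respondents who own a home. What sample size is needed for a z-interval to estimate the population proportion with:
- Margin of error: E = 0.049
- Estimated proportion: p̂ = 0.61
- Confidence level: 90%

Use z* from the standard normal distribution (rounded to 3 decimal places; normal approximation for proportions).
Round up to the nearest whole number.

Using z* for proportion z-interval (normal approximation).

For 90% confidence, z* = 1.645 (from standard normal table)

Sample size formula for proportion z-interval: n = z*²p̂(1-p̂)/E²

n = 1.645² × 0.61 × 0.39 / 0.049²
  = 2.706025 × 0.2379 / 0.002401
  = 268.1230

Round up to the nearest whole number: n = 269

269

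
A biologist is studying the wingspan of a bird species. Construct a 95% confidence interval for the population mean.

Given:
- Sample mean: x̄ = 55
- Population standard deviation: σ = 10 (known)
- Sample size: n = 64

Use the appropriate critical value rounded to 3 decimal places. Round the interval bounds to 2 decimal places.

The population standard deviation σ is known, so use a z-interval (standard normal critical value).

For 95% confidence, z* = 1.96 (from standard normal table)

Standard error: SE = σ/√n = 10/√64 = 1.250000

Margin of error: E = z* × SE = 1.96 × 1.250000 = 2.4500

Z-interval: x̄ ± E = 55 ± 2.4500 = (52.5500, 57.4500)

Rounded to 2 decimal places:

(52.55, 57.45)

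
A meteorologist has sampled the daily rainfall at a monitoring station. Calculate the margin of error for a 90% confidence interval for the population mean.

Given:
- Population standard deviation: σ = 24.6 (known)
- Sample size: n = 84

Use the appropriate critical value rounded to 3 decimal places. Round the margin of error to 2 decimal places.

The population standard deviation σ is known, so use the z-interval margin of error formula.

For 90% confidence, z* = 1.645 (from standard normal table)

Margin of error formula for z-interval: E = z* × σ/√n

E = 1.645 × 24.6/√84
  = 1.645 × 2.684080
  = 4.4153

Rounded to 2 decimal places:

4.42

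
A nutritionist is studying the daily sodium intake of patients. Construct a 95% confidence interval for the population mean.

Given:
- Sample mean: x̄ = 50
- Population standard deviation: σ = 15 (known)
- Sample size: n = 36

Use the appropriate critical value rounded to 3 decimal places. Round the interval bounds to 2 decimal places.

The population standard deviation σ is known, so use a z-interval (standard normal critical value).

For 95% confidence, z* = 1.96 (from standard normal table)

Standard error: SE = σ/√n = 15/√36 = 2.500000

Margin of error: E = z* × SE = 1.96 × 2.500000 = 4.9000

Z-interval: x̄ ± E = 50 ± 4.9000 = (45.1000, 54.9000)

Rounded to 2 decimal places:

(45.10, 54.90)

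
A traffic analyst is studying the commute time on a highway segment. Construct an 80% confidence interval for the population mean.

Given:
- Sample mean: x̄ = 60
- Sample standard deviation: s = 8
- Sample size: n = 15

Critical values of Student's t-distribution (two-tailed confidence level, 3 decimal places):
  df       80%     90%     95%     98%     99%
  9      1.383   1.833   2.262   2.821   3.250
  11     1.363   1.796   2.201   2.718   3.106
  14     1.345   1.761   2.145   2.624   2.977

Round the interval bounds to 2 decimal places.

The population standard deviation σ is unknown (only the sample standard deviation s is given), so use a t-interval with df = n - 1 = 15 - 1 = 14.

For 80% confidence with df = 14, t* = 1.345 (from t-table)

Standard error: SE = s/√n = 8/√15 = 2.065591

Margin of error: E = t* × SE = 1.345 × 2.065591 = 2.7782

T-interval: x̄ ± E = 60 ± 2.7782 = (57.2218, 62.7782)

Rounded to 2 decimal places:

(57.22, 62.78)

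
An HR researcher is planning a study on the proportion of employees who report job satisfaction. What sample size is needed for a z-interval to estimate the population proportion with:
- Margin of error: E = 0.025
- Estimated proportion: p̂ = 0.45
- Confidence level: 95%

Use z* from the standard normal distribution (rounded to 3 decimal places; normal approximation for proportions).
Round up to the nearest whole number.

Using z* for proportion z-interval (normal approximation).

For 95% confidence, z* = 1.96 (from standard normal table)

Sample size formula for proportion z-interval: n = z*²p̂(1-p̂)/E²

n = 1.96² × 0.45 × 0.55 / 0.025²
  = 3.8416 × 0.2475 / 0.000625
  = 1521.2736

Round up to the nearest whole number: n = 1522

1522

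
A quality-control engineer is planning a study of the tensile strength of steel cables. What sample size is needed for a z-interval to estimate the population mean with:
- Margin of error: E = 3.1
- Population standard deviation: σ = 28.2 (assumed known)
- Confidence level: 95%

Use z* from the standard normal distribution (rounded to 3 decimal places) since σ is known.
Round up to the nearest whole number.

Using z* since population σ is known (z-interval formula).

For 95% confidence, z* = 1.96 (from standard normal table)

Sample size formula for z-interval: n = (z*σ/E)²

n = (1.96 × 28.2 / 3.1)²
  = (17.829677)²
  = 317.8974

Round up to the nearest whole number: n = 318

318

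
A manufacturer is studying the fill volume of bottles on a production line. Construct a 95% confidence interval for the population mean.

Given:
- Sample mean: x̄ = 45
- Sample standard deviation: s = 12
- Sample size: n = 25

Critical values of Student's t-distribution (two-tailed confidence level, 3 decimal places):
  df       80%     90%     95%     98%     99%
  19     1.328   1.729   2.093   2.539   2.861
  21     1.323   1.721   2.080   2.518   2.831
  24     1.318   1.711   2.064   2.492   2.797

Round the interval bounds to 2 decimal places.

The population standard deviation σ is unknown (only the sample standard deviation s is given), so use a t-interval with df = n - 1 = 25 - 1 = 24.

For 95% confidence with df = 24, t* = 2.064 (from t-table)

Standard error: SE = s/√n = 12/√25 = 2.400000

Margin of error: E = t* × SE = 2.064 × 2.400000 = 4.9536

T-interval: x̄ ± E = 45 ± 4.9536 = (40.0464, 49.9536)

Rounded to 2 decimal places:

(40.05, 49.95)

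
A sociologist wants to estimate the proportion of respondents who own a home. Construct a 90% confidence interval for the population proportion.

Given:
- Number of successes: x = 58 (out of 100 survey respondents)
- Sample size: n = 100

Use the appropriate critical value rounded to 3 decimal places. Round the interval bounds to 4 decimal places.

Sample proportion: p̂ = 58/100 = 0.580000

Check conditions for normal approximation:
  np̂ = 58 ≥ 10 ✓
  n(1-p̂) = 42 ≥ 10 ✓

The sample is large enough, so use a z-interval (normal approximation) for the proportion.

For 90% confidence, z* = 1.645 (from standard normal table)

Standard error: SE = √(p̂(1-p̂)/n) = √(0.580000×0.420000/100) = 0.04935585

Margin of error: E = z* × SE = 1.645 × 0.04935585 = 0.081190

Z-interval: p̂ ± E = 0.580000 ± 0.081190 = (0.498810, 0.661190)

Rounded to 4 decimal places:

(0.4988, 0.6612)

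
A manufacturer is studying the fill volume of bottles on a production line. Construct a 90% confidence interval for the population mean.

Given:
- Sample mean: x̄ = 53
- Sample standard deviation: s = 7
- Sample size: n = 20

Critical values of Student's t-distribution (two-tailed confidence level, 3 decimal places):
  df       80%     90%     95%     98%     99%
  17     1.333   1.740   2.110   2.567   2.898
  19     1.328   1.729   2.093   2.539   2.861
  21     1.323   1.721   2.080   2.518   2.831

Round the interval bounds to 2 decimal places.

The population standard deviation σ is unknown (only the sample standard deviation s is given), so use a t-interval with df = n - 1 = 20 - 1 = 19.

For 90% confidence with df = 19, t* = 1.729 (from t-table)

Standard error: SE = s/√n = 7/√20 = 1.565248

Margin of error: E = t* × SE = 1.729 × 1.565248 = 2.7063

T-interval: x̄ ± E = 53 ± 2.7063 = (50.2937, 55.7063)

Rounded to 2 decimal places:

(50.29, 55.71)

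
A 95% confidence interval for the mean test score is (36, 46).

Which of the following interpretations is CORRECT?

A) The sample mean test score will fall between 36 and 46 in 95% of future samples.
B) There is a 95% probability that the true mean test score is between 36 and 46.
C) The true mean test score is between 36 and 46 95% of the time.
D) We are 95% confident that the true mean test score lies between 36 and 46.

A confidence interval represents our confidence in the procedure, not a probability statement about the parameter.

Key concept: If we repeated this sampling process many times and computed a 95% CI each time, about 95% of those intervals would contain the true population parameter.

For this specific interval (36, 46):
- Midpoint (point estimate): 41
- Margin of error: 5

The correct interpretation is the one stating confidence that the true parameter lies in the interval — option D.

D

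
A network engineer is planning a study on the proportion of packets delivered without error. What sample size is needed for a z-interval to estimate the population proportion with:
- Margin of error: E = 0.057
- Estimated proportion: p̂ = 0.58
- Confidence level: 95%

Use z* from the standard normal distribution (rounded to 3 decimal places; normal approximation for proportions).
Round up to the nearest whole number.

Using z* for proportion z-interval (normal approximation).

For 95% confidence, z* = 1.96 (from standard normal table)

Sample size formula for proportion z-interval: n = z*²p̂(1-p̂)/E²

n = 1.96² × 0.58 × 0.42 / 0.057²
  = 3.8416 × 0.2436 / 0.003249
  = 288.0313

Round up to the nearest whole number: n = 289

289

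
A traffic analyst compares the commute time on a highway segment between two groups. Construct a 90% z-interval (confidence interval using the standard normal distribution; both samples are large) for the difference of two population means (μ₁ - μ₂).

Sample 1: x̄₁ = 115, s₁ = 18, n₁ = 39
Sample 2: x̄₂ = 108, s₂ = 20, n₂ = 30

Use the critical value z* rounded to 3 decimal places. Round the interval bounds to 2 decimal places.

Both samples are large (n₁ = 39 ≥ 30, n₂ = 30 ≥ 30), so a z-interval for the difference of means applies.

Point estimate: x̄₁ - x̄₂ = 115 - 108 = 7

Standard error: SE = √(s₁²/n₁ + s₂²/n₂)
= √(18²/39 + 20²/30)
= √(8.307692 + 13.333333)
= 4.651992

For 90% confidence, z* = 1.645 (from standard normal table)
Margin of error: E = z* × SE = 1.645 × 4.651992 = 7.6525

Z-interval: (x̄₁ - x̄₂) ± E = 7 ± 7.6525 = (-0.6525, 14.6525)

Rounded to 2 decimal places:

(-0.65, 14.65)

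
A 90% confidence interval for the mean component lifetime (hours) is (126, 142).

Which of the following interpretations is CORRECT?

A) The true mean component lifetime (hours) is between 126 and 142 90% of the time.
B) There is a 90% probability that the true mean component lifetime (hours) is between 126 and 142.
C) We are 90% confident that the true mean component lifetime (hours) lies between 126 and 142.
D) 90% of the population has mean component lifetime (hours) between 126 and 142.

A confidence interval represents our confidence in the procedure, not a probability statement about the parameter.

Key concept: If we repeated this sampling process many times and computed a 90% CI each time, about 90% of those intervals would contain the true population parameter.

For this specific interval (126, 142):
- Midpoint (point estimate): 134
- Margin of error: 8

The correct interpretation is the one stating confidence that the true parameter lies in the interval — option C.

C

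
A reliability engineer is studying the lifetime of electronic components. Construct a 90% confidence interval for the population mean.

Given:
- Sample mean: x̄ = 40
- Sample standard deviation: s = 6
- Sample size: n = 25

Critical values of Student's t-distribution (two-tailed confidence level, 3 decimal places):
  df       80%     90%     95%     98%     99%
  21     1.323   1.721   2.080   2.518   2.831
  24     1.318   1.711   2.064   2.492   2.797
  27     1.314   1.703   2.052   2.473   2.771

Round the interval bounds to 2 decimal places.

The population standard deviation σ is unknown (only the sample standard deviation s is given), so use a t-interval with df = n - 1 = 25 - 1 = 24.

For 90% confidence with df = 24, t* = 1.711 (from t-table)

Standard error: SE = s/√n = 6/√25 = 1.200000

Margin of error: E = t* × SE = 1.711 × 1.200000 = 2.0532

T-interval: x̄ ± E = 40 ± 2.0532 = (37.9468, 42.0532)

Rounded to 2 decimal places:

(37.95, 42.05)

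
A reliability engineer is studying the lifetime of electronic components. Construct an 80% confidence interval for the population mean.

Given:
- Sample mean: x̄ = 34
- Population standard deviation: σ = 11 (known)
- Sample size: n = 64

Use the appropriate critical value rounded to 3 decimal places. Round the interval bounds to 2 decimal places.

The population standard deviation σ is known, so use a z-interval (standard normal critical value).

For 80% confidence, z* = 1.282 (from standard normal table)

Standard error: SE = σ/√n = 11/√64 = 1.375000

Margin of error: E = z* × SE = 1.282 × 1.375000 = 1.7628

Z-interval: x̄ ± E = 34 ± 1.7628 = (32.2373, 35.7627)

Rounded to 2 decimal places:

(32.24, 35.76)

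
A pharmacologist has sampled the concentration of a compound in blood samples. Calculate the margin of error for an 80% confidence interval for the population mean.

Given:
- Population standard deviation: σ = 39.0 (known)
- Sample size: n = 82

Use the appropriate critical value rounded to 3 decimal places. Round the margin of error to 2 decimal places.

The population standard deviation σ is known, so use the z-interval margin of error formula.

For 80% confidence, z* = 1.282 (from standard normal table)

Margin of error formula for z-interval: E = z* × σ/√n

E = 1.282 × 39.0/√82
  = 1.282 × 4.306830
  = 5.5214

Rounded to 2 decimal places:

5.52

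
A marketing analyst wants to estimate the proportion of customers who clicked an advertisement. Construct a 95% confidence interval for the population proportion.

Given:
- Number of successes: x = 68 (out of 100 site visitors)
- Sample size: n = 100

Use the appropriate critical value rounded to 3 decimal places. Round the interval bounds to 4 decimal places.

Sample proportion: p̂ = 68/100 = 0.680000

Check conditions for normal approximation:
  np̂ = 68 ≥ 10 ✓
  n(1-p̂) = 32 ≥ 10 ✓

The sample is large enough, so use a z-interval (normal approximation) for the proportion.

For 95% confidence, z* = 1.96 (from standard normal table)

Standard error: SE = √(p̂(1-p̂)/n) = √(0.680000×0.320000/100) = 0.04664762

Margin of error: E = z* × SE = 1.96 × 0.04664762 = 0.091429

Z-interval: p̂ ± E = 0.680000 ± 0.091429 = (0.588571, 0.771429)

Rounded to 4 decimal places:

(0.5886, 0.7714)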